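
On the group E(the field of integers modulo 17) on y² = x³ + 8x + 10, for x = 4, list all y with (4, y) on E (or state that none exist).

x³ + 8x + 10 = 106 ≡ 4 (mod 17).
Square roots of 4 mod 17: 2 and 15 (since 2² = 4 ≡ 4).

2, 15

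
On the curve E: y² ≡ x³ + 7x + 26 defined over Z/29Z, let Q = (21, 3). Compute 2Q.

(10, 9)

tangent at (21, 3): λ = (3·21² + 7)/(2·3) ≡ 25/6. 6⁻¹ ≡ 5 (mod 29), so λ ≡ 25·5 ≡ 9.
  x = λ² - 21 - 21 = 81 - 42 ≡ 10; y = λ·(21 - 10) - 3 ≡ 9. → (10, 9)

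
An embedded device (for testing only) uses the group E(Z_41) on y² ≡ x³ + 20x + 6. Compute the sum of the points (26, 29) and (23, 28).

(24, 40)

(26, 29) + (23, 28). λ = (28 - 29)/(23 - 26) ≡ 40/38 mod 41. 38⁻¹ ≡ 27 (mod 41), so λ ≡ 14.
  x = λ² - 26 - 23 = 196 - 49 ≡ 24; y = λ·(26 - 24) - 29 ≡ 40. → (24, 40)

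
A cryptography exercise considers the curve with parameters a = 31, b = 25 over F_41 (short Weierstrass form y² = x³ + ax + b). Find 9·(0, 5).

Write G = (0, 5).
Double-and-add on 9 = (1001)₂. Start with G = (0, 5) for the leading 1-bit.
double: tangent at (0, 5): λ = (3·0² + 31)/(2·5) ≡ 31/10. 10⁻¹ ≡ 37 (mod 41) since 10·37 = 370 ≡ 1, so λ ≡ 31·37 ≡ 40.
  x = λ² - 0 - 0 = 1600 - 0 ≡ 1; y = λ·(0 - 1) - 5 ≡ 37. → (1, 37)
double: tangent at (1, 37): λ = (3·1² + 31)/(2·37) ≡ 34/33. 33⁻¹ ≡ 5 (mod 41), so λ ≡ 34·5 ≡ 6.
  x = λ² - 1 - 1 = 36 - 2 ≡ 34; y = λ·(1 - 34) - 37 ≡ 11. → (34, 11)
double: tangent at (34, 11): λ = (3·34² + 31)/(2·11) ≡ 14/22. 22⁻¹ ≡ 28 (mod 41), so λ ≡ 14·28 ≡ 23.
  x = λ² - 34 - 34 = 529 - 68 ≡ 10; y = λ·(34 - 10) - 11 ≡ 8. → (10, 8)
add G: (10, 8) + (0, 5). λ = (5 - 8)/(0 - 10) ≡ 38/31 mod 41. 31⁻¹ ≡ 4 (mod 41) since 31·4 = 124 ≡ 1, so λ ≡ 29.
  x = λ² - 10 - 0 = 841 - 10 ≡ 11; y = λ·(10 - 11) - 8 ≡ 4. → (11, 4)

(11, 4)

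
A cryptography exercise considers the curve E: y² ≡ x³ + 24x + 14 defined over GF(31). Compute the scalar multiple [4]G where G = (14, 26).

(8, 6)

Repeated addition: build up to 4G.
2G: tangent at (14, 26): λ = (3·14² + 24)/(2·26) ≡ 23/21. 21⁻¹ ≡ 3 (mod 31) since 21·3 = 63 ≡ 1, so λ ≡ 23·3 ≡ 7.
  x = λ² - 14 - 14 = 49 - 28 ≡ 21; y = λ·(14 - 21) - 26 ≡ 18. → (21, 18)
3G: (21, 18) + (14, 26). λ = (26 - 18)/(14 - 21) ≡ 8/24 mod 31. 24⁻¹ ≡ 22 (mod 31), so λ ≡ 21.
  x = λ² - 21 - 14 = 441 - 35 ≡ 3; y = λ·(21 - 3) - 18 ≡ 19. → (3, 19)
4G: (3, 19) + (14, 26). λ = (26 - 19)/(14 - 3) ≡ 7/11 mod 31. 11⁻¹ ≡ 17 (mod 31), so λ ≡ 26.
  x = λ² - 3 - 14 = 676 - 17 ≡ 8; y = λ·(3 - 8) - 19 ≡ 6. → (8, 6)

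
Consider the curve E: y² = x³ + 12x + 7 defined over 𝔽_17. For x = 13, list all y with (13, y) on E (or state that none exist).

x³ + 12x + 7 = 2360 ≡ 14 (mod 17).
14 is a non-residue mod 17; no y exists.

none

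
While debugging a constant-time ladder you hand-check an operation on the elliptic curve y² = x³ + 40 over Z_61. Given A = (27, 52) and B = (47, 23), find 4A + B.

(27, 52)

First 4A:
Double-and-add on 4 = (100)₂. Start with A = (27, 52) for the leading 1-bit.
double: tangent at (27, 52): λ = (3·27² + 0)/(2·52) ≡ 52/43. 43⁻¹ ≡ 44 (mod 61), so λ ≡ 52·44 ≡ 31.
  x = λ² - 27 - 27 = 961 - 54 ≡ 53; y = λ·(27 - 53) - 52 ≡ 57. → (53, 57)
double: tangent at (53, 57): λ = (3·53² + 0)/(2·57) ≡ 9/53. 53⁻¹ ≡ 38 (mod 61), so λ ≡ 9·38 ≡ 37.
  x = λ² - 53 - 53 = 1369 - 106 ≡ 43; y = λ·(53 - 43) - 57 ≡ 8. → (43, 8)
4A = (43, 8).
Finally 4A + B:
(43, 8) + (47, 23). λ = (23 - 8)/(47 - 43) ≡ 15/4 mod 61. 4⁻¹ ≡ 46 (mod 61), so λ ≡ 19.
  x = λ² - 43 - 47 = 361 - 90 ≡ 27; y = λ·(43 - 27) - 8 ≡ 52. → (27, 52)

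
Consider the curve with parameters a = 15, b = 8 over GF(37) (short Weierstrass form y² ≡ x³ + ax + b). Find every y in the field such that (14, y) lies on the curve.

x³ + 15x + 8 = 2962 ≡ 2 (mod 37).
2 is a non-residue mod 37; no y exists.

none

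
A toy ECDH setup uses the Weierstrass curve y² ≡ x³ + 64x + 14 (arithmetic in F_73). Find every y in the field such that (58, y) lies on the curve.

none

x³ + 64x + 14 = 198838 ≡ 59 (mod 73).
59 is a non-residue mod 73; no y exists.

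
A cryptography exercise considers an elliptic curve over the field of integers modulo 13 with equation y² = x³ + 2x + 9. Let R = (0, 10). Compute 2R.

tangent at (0, 10): λ = (3·0² + 2)/(2·10) ≡ 2/7. 7⁻¹ ≡ 2 (mod 13) since 7·2 = 14 ≡ 1, so λ ≡ 2·2 ≡ 4.
  x = λ² - 0 - 0 = 16 - 0 ≡ 3; y = λ·(0 - 3) - 10 ≡ 4. → (3, 4)

(3, 4)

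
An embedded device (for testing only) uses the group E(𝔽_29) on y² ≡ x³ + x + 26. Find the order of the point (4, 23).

2P: tangent at (4, 23): λ = (3·4² + 1)/(2·23) ≡ 20/17. 17⁻¹ ≡ 12 (mod 29), so λ ≡ 20·12 ≡ 8.
  x = λ² - 4 - 4 = 64 - 8 ≡ 27; y = λ·(4 - 27) - 23 ≡ 25. → (27, 25)
3P: (27, 25) + (4, 23). λ = (23 - 25)/(4 - 27) ≡ 27/6 mod 29. 6⁻¹ ≡ 5 (mod 29), so λ ≡ 19.
  x = λ² - 27 - 4 = 361 - 31 ≡ 11; y = λ·(27 - 11) - 25 ≡ 18. → (11, 18)
4P: (11, 18) + (4, 23). λ = (23 - 18)/(4 - 11) ≡ 5/22 mod 29. 22⁻¹ ≡ 4 (mod 29), so λ ≡ 20.
  x = λ² - 11 - 4 = 400 - 15 ≡ 8; y = λ·(11 - 8) - 18 ≡ 13. → (8, 13)
5P: (8, 13) + (4, 23). λ = (23 - 13)/(4 - 8) ≡ 10/25 mod 29. 25⁻¹ ≡ 7 (mod 29) since 25·7 = 175 ≡ 1, so λ ≡ 12.
  x = λ² - 8 - 4 = 144 - 12 ≡ 16; y = λ·(8 - 16) - 13 ≡ 7. → (16, 7)
6P: (16, 7) + (4, 23). λ = (23 - 7)/(4 - 16) ≡ 16/17 mod 29. 17⁻¹ ≡ 12 (mod 29), so λ ≡ 18.
  x = λ² - 16 - 4 = 324 - 20 ≡ 14; y = λ·(16 - 14) - 7 ≡ 0. → (14, 0)
7P: (14, 0) + (4, 23). λ = (23 - 0)/(4 - 14) ≡ 23/19 mod 29. 19⁻¹ ≡ 26 (mod 29), so λ ≡ 18.
  x = λ² - 14 - 4 = 324 - 18 ≡ 16; y = λ·(14 - 16) - 0 ≡ 22. → (16, 22)
8P: (16, 22) + (4, 23). λ = (23 - 22)/(4 - 16) ≡ 1/17 mod 29. 17⁻¹ ≡ 12 (mod 29) since 17·12 = 204 ≡ 1, so λ ≡ 12.
  x = λ² - 16 - 4 = 144 - 20 ≡ 8; y = λ·(16 - 8) - 22 ≡ 16. → (8, 16)
9P: (8, 16) + (4, 23). λ = (23 - 16)/(4 - 8) ≡ 7/25 mod 29. 25⁻¹ ≡ 7 (mod 29), so λ ≡ 20.
  x = λ² - 8 - 4 = 400 - 12 ≡ 11; y = λ·(8 - 11) - 16 ≡ 11. → (11, 11)
10P: (11, 11) + (4, 23). λ = (23 - 11)/(4 - 11) ≡ 12/22 mod 29. 22⁻¹ ≡ 4 (mod 29) since 22·4 = 88 ≡ 1, so λ ≡ 19.
  x = λ² - 11 - 4 = 361 - 15 ≡ 27; y = λ·(11 - 27) - 11 ≡ 4. → (27, 4)
11P: (27, 4) + (4, 23). λ = (23 - 4)/(4 - 27) ≡ 19/6 mod 29. 6⁻¹ ≡ 5 (mod 29), so λ ≡ 8.
  x = λ² - 27 - 4 = 64 - 31 ≡ 4; y = λ·(27 - 4) - 4 ≡ 6. → (4, 6)
12P: (4, 6) + (4, 23): same x and y₁ ≡ -y₂, so the sum is ∞.
12P = ∞, so the order is 12.

12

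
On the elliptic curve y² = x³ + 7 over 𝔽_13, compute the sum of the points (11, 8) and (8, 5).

(8, 8)

(11, 8) + (8, 5). λ = (5 - 8)/(8 - 11) ≡ 10/10 mod 13. 10⁻¹ ≡ 4 (mod 13), so λ ≡ 1.
  x = λ² - 11 - 8 = 1 - 19 ≡ 8; y = λ·(11 - 8) - 8 ≡ 8. → (8, 8)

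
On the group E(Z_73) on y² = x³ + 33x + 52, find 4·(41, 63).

Write Q = (41, 63).
Double-and-add on 4 = (100)₂. Start with Q = (41, 63) for the leading 1-bit.
double: tangent at (41, 63): λ = (3·41² + 33)/(2·63) ≡ 39/53. 53⁻¹ ≡ 62 (mod 73) since 53·62 = 3286 ≡ 1, so λ ≡ 39·62 ≡ 9.
  x = λ² - 41 - 41 = 81 - 82 ≡ 72; y = λ·(41 - 72) - 63 ≡ 23. → (72, 23)
double: tangent at (72, 23): λ = (3·72² + 33)/(2·23) ≡ 36/46. 46⁻¹ ≡ 27 (mod 73), so λ ≡ 36·27 ≡ 23.
  x = λ² - 72 - 72 = 529 - 144 ≡ 20; y = λ·(72 - 20) - 23 ≡ 5. → (20, 5)

(20, 5)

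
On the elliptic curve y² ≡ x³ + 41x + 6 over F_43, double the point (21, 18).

(25, 12)

tangent at (21, 18): λ = (3·21² + 41)/(2·18) ≡ 31/36. 36⁻¹ ≡ 6 (mod 43) since 36·6 = 216 ≡ 1, so λ ≡ 31·6 ≡ 14.
  x = λ² - 21 - 21 = 196 - 42 ≡ 25; y = λ·(21 - 25) - 18 ≡ 12. → (25, 12)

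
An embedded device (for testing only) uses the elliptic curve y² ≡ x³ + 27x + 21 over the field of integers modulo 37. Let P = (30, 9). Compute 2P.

tangent at (30, 9): λ = (3·30² + 27)/(2·9) ≡ 26/18. 18⁻¹ ≡ 35 (mod 37) since 18·35 = 630 ≡ 1, so λ ≡ 26·35 ≡ 22.
  x = λ² - 30 - 30 = 484 - 60 ≡ 17; y = λ·(30 - 17) - 9 ≡ 18. → (17, 18)

(17, 18)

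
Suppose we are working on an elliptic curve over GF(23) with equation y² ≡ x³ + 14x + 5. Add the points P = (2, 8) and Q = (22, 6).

(2, 15)

(2, 8) + (22, 6). λ = (6 - 8)/(22 - 2) ≡ 21/20 mod 23. 20⁻¹ ≡ 15 (mod 23) since 20·15 = 300 ≡ 1, so λ ≡ 16.
  x = λ² - 2 - 22 = 256 - 24 ≡ 2; y = λ·(2 - 2) - 8 ≡ 15. → (2, 15)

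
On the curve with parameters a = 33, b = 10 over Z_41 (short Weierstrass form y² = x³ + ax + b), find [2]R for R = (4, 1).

(23, 29)

tangent at (4, 1): λ = (3·4² + 33)/(2·1) ≡ 40/2. 2⁻¹ ≡ 21 (mod 41) since 2·21 = 42 ≡ 1, so λ ≡ 40·21 ≡ 20.
  x = λ² - 4 - 4 = 400 - 8 ≡ 23; y = λ·(4 - 23) - 1 ≡ 29. → (23, 29)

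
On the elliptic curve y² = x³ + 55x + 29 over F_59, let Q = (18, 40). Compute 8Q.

Double-and-add on 8 = (1000)₂. Start with Q = (18, 40) for the leading 1-bit.
double: tangent at (18, 40): λ = (3·18² + 55)/(2·40) ≡ 24/21. 21⁻¹ ≡ 45 (mod 59), so λ ≡ 24·45 ≡ 18.
  x = λ² - 18 - 18 = 324 - 36 ≡ 52; y = λ·(18 - 52) - 40 ≡ 56. → (52, 56)
double: tangent at (52, 56): λ = (3·52² + 55)/(2·56) ≡ 25/53. 53⁻¹ ≡ 49 (mod 59), so λ ≡ 25·49 ≡ 45.
  x = λ² - 52 - 52 = 2025 - 104 ≡ 33; y = λ·(52 - 33) - 56 ≡ 32. → (33, 32)
double: tangent at (33, 32): λ = (3·33² + 55)/(2·32) ≡ 18/5. 5⁻¹ ≡ 12 (mod 59), so λ ≡ 18·12 ≡ 39.
  x = λ² - 33 - 33 = 1521 - 66 ≡ 39; y = λ·(33 - 39) - 32 ≡ 29. → (39, 29)

(39, 29)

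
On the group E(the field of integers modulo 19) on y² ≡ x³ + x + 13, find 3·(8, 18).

(12, 10)

Write P = (8, 18).
Repeated addition: build up to 3P.
2P: tangent at (8, 18): λ = (3·8² + 1)/(2·18) ≡ 3/17. 17⁻¹ ≡ 9 (mod 19) since 17·9 = 153 ≡ 1, so λ ≡ 3·9 ≡ 8.
  x = λ² - 8 - 8 = 64 - 16 ≡ 10; y = λ·(8 - 10) - 18 ≡ 4. → (10, 4)
3P: (10, 4) + (8, 18). λ = (18 - 4)/(8 - 10) ≡ 14/17 mod 19. 17⁻¹ ≡ 9 (mod 19) since 17·9 = 153 ≡ 1, so λ ≡ 12.
  x = λ² - 10 - 8 = 144 - 18 ≡ 12; y = λ·(10 - 12) - 4 ≡ 10. → (12, 10)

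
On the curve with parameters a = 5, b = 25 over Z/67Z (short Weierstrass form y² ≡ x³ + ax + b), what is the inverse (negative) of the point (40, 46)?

-(40, 46) = (40, -46 mod 67) = (40, 21).

(40, 21)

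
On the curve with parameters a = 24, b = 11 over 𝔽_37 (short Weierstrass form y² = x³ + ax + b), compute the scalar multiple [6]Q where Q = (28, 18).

(31, 13)

Double-and-add on 6 = (110)₂. Start with Q = (28, 18) for the leading 1-bit.
double: tangent at (28, 18): λ = (3·28² + 24)/(2·18) ≡ 8/36. 36⁻¹ ≡ 36 (mod 37), so λ ≡ 8·36 ≡ 29.
  x = λ² - 28 - 28 = 841 - 56 ≡ 8; y = λ·(28 - 8) - 18 ≡ 7. → (8, 7)
add Q: (8, 7) + (28, 18). λ = (18 - 7)/(28 - 8) ≡ 11/20 mod 37. 20⁻¹ ≡ 13 (mod 37) since 20·13 = 260 ≡ 1, so λ ≡ 32.
  x = λ² - 8 - 28 = 1024 - 36 ≡ 26; y = λ·(8 - 26) - 7 ≡ 9. → (26, 9)
double: tangent at (26, 9): λ = (3·26² + 24)/(2·9) ≡ 17/18. 18⁻¹ ≡ 35 (mod 37), so λ ≡ 17·35 ≡ 3.
  x = λ² - 26 - 26 = 9 - 52 ≡ 31; y = λ·(26 - 31) - 9 ≡ 13. → (31, 13)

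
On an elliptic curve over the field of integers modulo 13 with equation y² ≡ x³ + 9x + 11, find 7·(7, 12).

(7, 12)

Write G = (7, 12).
Double-and-add on 7 = (111)₂. Start with G = (7, 12) for the leading 1-bit.
double: tangent at (7, 12): λ = (3·7² + 9)/(2·12) ≡ 0/11. 11⁻¹ ≡ 6 (mod 13) since 11·6 = 66 ≡ 1, so λ ≡ 0·6 ≡ 0.
  x = λ² - 7 - 7 = 0 - 14 ≡ 12; y = λ·(7 - 12) - 12 ≡ 1. → (12, 1)
add G: (12, 1) + (7, 12). λ = (12 - 1)/(7 - 12) ≡ 11/8 mod 13. 8⁻¹ ≡ 5 (mod 13) since 8·5 = 40 ≡ 1, so λ ≡ 3.
  x = λ² - 12 - 7 = 9 - 19 ≡ 3; y = λ·(12 - 3) - 1 ≡ 0. → (3, 0)
double: (3, 0) + (3, 0): same x and y₁ ≡ -y₂, so the sum is 𝒪.
add G: 𝒪 + (7, 12) = (7, 12) (identity).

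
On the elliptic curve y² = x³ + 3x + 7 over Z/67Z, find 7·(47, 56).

(23, 60)

Write Q = (47, 56).
Double-and-add on 7 = (111)₂. Start with Q = (47, 56) for the leading 1-bit.
double: tangent at (47, 56): λ = (3·47² + 3)/(2·56) ≡ 64/45. 45⁻¹ ≡ 3 (mod 67) since 45·3 = 135 ≡ 1, so λ ≡ 64·3 ≡ 58.
  x = λ² - 47 - 47 = 3364 - 94 ≡ 54; y = λ·(47 - 54) - 56 ≡ 7. → (54, 7)
add Q: (54, 7) + (47, 56). λ = (56 - 7)/(47 - 54) ≡ 49/60 mod 67. 60⁻¹ ≡ 19 (mod 67), so λ ≡ 60.
  x = λ² - 54 - 47 = 3600 - 101 ≡ 15; y = λ·(54 - 15) - 7 ≡ 55. → (15, 55)
double: tangent at (15, 55): λ = (3·15² + 3)/(2·55) ≡ 8/43. 43⁻¹ ≡ 53 (mod 67), so λ ≡ 8·53 ≡ 22.
  x = λ² - 15 - 15 = 484 - 30 ≡ 52; y = λ·(15 - 52) - 55 ≡ 2. → (52, 2)
add Q: (52, 2) + (47, 56). λ = (56 - 2)/(47 - 52) ≡ 54/62 mod 67. 62⁻¹ ≡ 40 (mod 67), so λ ≡ 16.
  x = λ² - 52 - 47 = 256 - 99 ≡ 23; y = λ·(52 - 23) - 2 ≡ 60. → (23, 60)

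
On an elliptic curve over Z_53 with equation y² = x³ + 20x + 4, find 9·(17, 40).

(4, 28)

Write Q = (17, 40).
Double-and-add on 9 = (1001)₂. Start with Q = (17, 40) for the leading 1-bit.
double: tangent at (17, 40): λ = (3·17² + 20)/(2·40) ≡ 39/27. 27⁻¹ ≡ 2 (mod 53) since 27·2 = 54 ≡ 1, so λ ≡ 39·2 ≡ 25.
  x = λ² - 17 - 17 = 625 - 34 ≡ 8; y = λ·(17 - 8) - 40 ≡ 26. → (8, 26)
double: tangent at (8, 26): λ = (3·8² + 20)/(2·26) ≡ 0/52. 52⁻¹ ≡ 52 (mod 53), so λ ≡ 0·52 ≡ 0.
  x = λ² - 8 - 8 = 0 - 16 ≡ 37; y = λ·(8 - 37) - 26 ≡ 27. → (37, 27)
double: tangent at (37, 27): λ = (3·37² + 20)/(2·27) ≡ 46/1. 1⁻¹ ≡ 1 (mod 53) since 1·1 = 1 ≡ 1, so λ ≡ 46·1 ≡ 46.
  x = λ² - 37 - 37 = 2116 - 74 ≡ 28; y = λ·(37 - 28) - 27 ≡ 16. → (28, 16)
add Q: (28, 16) + (17, 40). λ = (40 - 16)/(17 - 28) ≡ 24/42 mod 53. 42⁻¹ ≡ 24 (mod 53), so λ ≡ 46.
  x = λ² - 28 - 17 = 2116 - 45 ≡ 4; y = λ·(28 - 4) - 16 ≡ 28. → (4, 28)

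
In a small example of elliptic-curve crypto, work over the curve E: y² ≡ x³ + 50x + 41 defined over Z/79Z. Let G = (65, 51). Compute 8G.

(24, 56)

Double-and-add on 8 = (1000)₂. Start with G = (65, 51) for the leading 1-bit.
double: tangent at (65, 51): λ = (3·65² + 50)/(2·51) ≡ 6/23. 23⁻¹ ≡ 55 (mod 79), so λ ≡ 6·55 ≡ 14.
  x = λ² - 65 - 65 = 196 - 130 ≡ 66; y = λ·(65 - 66) - 51 ≡ 14. → (66, 14)
double: tangent at (66, 14): λ = (3·66² + 50)/(2·14) ≡ 4/28. 28⁻¹ ≡ 48 (mod 79) since 28·48 = 1344 ≡ 1, so λ ≡ 4·48 ≡ 34.
  x = λ² - 66 - 66 = 1156 - 132 ≡ 76; y = λ·(66 - 76) - 14 ≡ 41. → (76, 41)
double: tangent at (76, 41): λ = (3·76² + 50)/(2·41) ≡ 77/3. 3⁻¹ ≡ 53 (mod 79) since 3·53 = 159 ≡ 1, so λ ≡ 77·53 ≡ 52.
  x = λ² - 76 - 76 = 2704 - 152 ≡ 24; y = λ·(76 - 24) - 41 ≡ 56. → (24, 56)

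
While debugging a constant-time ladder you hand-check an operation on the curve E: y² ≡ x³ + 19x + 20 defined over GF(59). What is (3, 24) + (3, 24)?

(11, 47)

tangent at (3, 24): λ = (3·3² + 19)/(2·24) ≡ 46/48. 48⁻¹ ≡ 16 (mod 59) since 48·16 = 768 ≡ 1, so λ ≡ 46·16 ≡ 28.
  x = λ² - 3 - 3 = 784 - 6 ≡ 11; y = λ·(3 - 11) - 24 ≡ 47. → (11, 47)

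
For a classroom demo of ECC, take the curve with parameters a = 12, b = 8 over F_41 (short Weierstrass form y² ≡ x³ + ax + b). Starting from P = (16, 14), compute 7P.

Repeated addition: build up to 7P.
2P: tangent at (16, 14): λ = (3·16² + 12)/(2·14) ≡ 1/28. 28⁻¹ ≡ 22 (mod 41), so λ ≡ 1·22 ≡ 22.
  x = λ² - 16 - 16 = 484 - 32 ≡ 1; y = λ·(16 - 1) - 14 ≡ 29. → (1, 29)
3P: (1, 29) + (16, 14). λ = (14 - 29)/(16 - 1) ≡ 26/15 mod 41. 15⁻¹ ≡ 11 (mod 41) since 15·11 = 165 ≡ 1, so λ ≡ 40.
  x = λ² - 1 - 16 = 1600 - 17 ≡ 25; y = λ·(1 - 25) - 29 ≡ 36. → (25, 36)
4P: (25, 36) + (16, 14). λ = (14 - 36)/(16 - 25) ≡ 19/32 mod 41. 32⁻¹ ≡ 9 (mod 41), so λ ≡ 7.
  x = λ² - 25 - 16 = 49 - 41 ≡ 8; y = λ·(25 - 8) - 36 ≡ 1. → (8, 1)
5P: (8, 1) + (16, 14). λ = (14 - 1)/(16 - 8) ≡ 13/8 mod 41. 8⁻¹ ≡ 36 (mod 41) since 8·36 = 288 ≡ 1, so λ ≡ 17.
  x = λ² - 8 - 16 = 289 - 24 ≡ 19; y = λ·(8 - 19) - 1 ≡ 17. → (19, 17)
6P: (19, 17) + (16, 14). λ = (14 - 17)/(16 - 19) ≡ 38/38 mod 41. 38⁻¹ ≡ 27 (mod 41), so λ ≡ 1.
  x = λ² - 19 - 16 = 1 - 35 ≡ 7; y = λ·(19 - 7) - 17 ≡ 36. → (7, 36)
7P: (7, 36) + (16, 14). λ = (14 - 36)/(16 - 7) ≡ 19/9 mod 41. 9⁻¹ ≡ 32 (mod 41) since 9·32 = 288 ≡ 1, so λ ≡ 34.
  x = λ² - 7 - 16 = 1156 - 23 ≡ 26; y = λ·(7 - 26) - 36 ≡ 15. → (26, 15)

(26, 15)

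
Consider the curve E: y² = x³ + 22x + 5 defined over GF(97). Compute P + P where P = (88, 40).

(68, 2)

tangent at (88, 40): λ = (3·88² + 22)/(2·40) ≡ 71/80. 80⁻¹ ≡ 57 (mod 97), so λ ≡ 71·57 ≡ 70.
  x = λ² - 88 - 88 = 4900 - 176 ≡ 68; y = λ·(88 - 68) - 40 ≡ 2. → (68, 2)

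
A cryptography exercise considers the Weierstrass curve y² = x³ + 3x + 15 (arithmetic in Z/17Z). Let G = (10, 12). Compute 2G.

(1, 6)

tangent at (10, 12): λ = (3·10² + 3)/(2·12) ≡ 14/7. 7⁻¹ ≡ 5 (mod 17), so λ ≡ 14·5 ≡ 2.
  x = λ² - 10 - 10 = 4 - 20 ≡ 1; y = λ·(10 - 1) - 12 ≡ 6. → (1, 6)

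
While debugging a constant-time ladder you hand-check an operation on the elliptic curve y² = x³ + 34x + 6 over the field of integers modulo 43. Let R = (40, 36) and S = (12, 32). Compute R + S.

(40, 36) + (12, 32). λ = (32 - 36)/(12 - 40) ≡ 39/15 mod 43. 15⁻¹ ≡ 23 (mod 43), so λ ≡ 37.
  x = λ² - 40 - 12 = 1369 - 52 ≡ 27; y = λ·(40 - 27) - 36 ≡ 15. → (27, 15)

(27, 15)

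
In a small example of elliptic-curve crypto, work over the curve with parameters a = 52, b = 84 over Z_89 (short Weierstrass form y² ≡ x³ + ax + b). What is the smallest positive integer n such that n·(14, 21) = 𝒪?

2P: tangent at (14, 21): λ = (3·14² + 52)/(2·21) ≡ 17/42. 42⁻¹ ≡ 53 (mod 89) since 42·53 = 2226 ≡ 1, so λ ≡ 17·53 ≡ 11.
  x = λ² - 14 - 14 = 121 - 28 ≡ 4; y = λ·(14 - 4) - 21 ≡ 0. → (4, 0)
3P: (4, 0) + (14, 21). λ = (21 - 0)/(14 - 4) ≡ 21/10 mod 89. 10⁻¹ ≡ 9 (mod 89), so λ ≡ 11.
  x = λ² - 4 - 14 = 121 - 18 ≡ 14; y = λ·(4 - 14) - 0 ≡ 68. → (14, 68)
4P: (14, 68) + (14, 21): same x and y₁ ≡ -y₂, so the sum is 𝒪.
4P = 𝒪, so the order is 4.

4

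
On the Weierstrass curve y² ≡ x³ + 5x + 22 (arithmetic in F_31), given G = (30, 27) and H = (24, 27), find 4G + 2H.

(24, 4)

First 4G:
Repeated addition: build up to 4G.
2G: tangent at (30, 27): λ = (3·30² + 5)/(2·27) ≡ 8/23. 23⁻¹ ≡ 27 (mod 31), so λ ≡ 8·27 ≡ 30.
  x = λ² - 30 - 30 = 900 - 60 ≡ 3; y = λ·(30 - 3) - 27 ≡ 8. → (3, 8)
3G: (3, 8) + (30, 27). λ = (27 - 8)/(30 - 3) ≡ 19/27 mod 31. 27⁻¹ ≡ 23 (mod 31) since 27·23 = 621 ≡ 1, so λ ≡ 3.
  x = λ² - 3 - 30 = 9 - 33 ≡ 7; y = λ·(3 - 7) - 8 ≡ 11. → (7, 11)
4G: (7, 11) + (30, 27). λ = (27 - 11)/(30 - 7) ≡ 16/23 mod 31. 23⁻¹ ≡ 27 (mod 31) since 23·27 = 621 ≡ 1, so λ ≡ 29.
  x = λ² - 7 - 30 = 841 - 37 ≡ 29; y = λ·(7 - 29) - 11 ≡ 2. → (29, 2)
4G = (29, 2).
Next 2H:
Repeated addition: build up to 2H.
2H: tangent at (24, 27): λ = (3·24² + 5)/(2·27) ≡ 28/23. 23⁻¹ ≡ 27 (mod 31), so λ ≡ 28·27 ≡ 12.
  x = λ² - 24 - 24 = 144 - 48 ≡ 3; y = λ·(24 - 3) - 27 ≡ 8. → (3, 8)
2H = (3, 8).
Finally 4G + 2H:
(29, 2) + (3, 8). λ = (8 - 2)/(3 - 29) ≡ 6/5 mod 31. 5⁻¹ ≡ 25 (mod 31), so λ ≡ 26.
  x = λ² - 29 - 3 = 676 - 32 ≡ 24; y = λ·(29 - 24) - 2 ≡ 4. → (24, 4)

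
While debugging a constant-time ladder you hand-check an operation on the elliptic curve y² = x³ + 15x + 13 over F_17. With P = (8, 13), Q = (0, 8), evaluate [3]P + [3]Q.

(12, 0)

First 3P:
Repeated addition: build up to 3P.
2P: tangent at (8, 13): λ = (3·8² + 15)/(2·13) ≡ 3/9. 9⁻¹ ≡ 2 (mod 17), so λ ≡ 3·2 ≡ 6.
  x = λ² - 8 - 8 = 36 - 16 ≡ 3; y = λ·(8 - 3) - 13 ≡ 0. → (3, 0)
3P: (3, 0) + (8, 13). λ = (13 - 0)/(8 - 3) ≡ 13/5 mod 17. 5⁻¹ ≡ 7 (mod 17), so λ ≡ 6.
  x = λ² - 3 - 8 = 36 - 11 ≡ 8; y = λ·(3 - 8) - 0 ≡ 4. → (8, 4)
3P = (8, 4).
Next 3Q:
Repeated addition: build up to 3Q.
2Q: tangent at (0, 8): λ = (3·0² + 15)/(2·8) ≡ 15/16. 16⁻¹ ≡ 16 (mod 17), so λ ≡ 15·16 ≡ 2.
  x = λ² - 0 - 0 = 4 - 0 ≡ 4; y = λ·(0 - 4) - 8 ≡ 1. → (4, 1)
3Q: (4, 1) + (0, 8). λ = (8 - 1)/(0 - 4) ≡ 7/13 mod 17. 13⁻¹ ≡ 4 (mod 17), so λ ≡ 11.
  x = λ² - 4 - 0 = 121 - 4 ≡ 15; y = λ·(4 - 15) - 1 ≡ 14. → (15, 14)
3Q = (15, 14).
Finally 3P + 3Q:
(8, 4) + (15, 14). λ = (14 - 4)/(15 - 8) ≡ 10/7 mod 17. 7⁻¹ ≡ 5 (mod 17) since 7·5 = 35 ≡ 1, so λ ≡ 16.
  x = λ² - 8 - 15 = 256 - 23 ≡ 12; y = λ·(8 - 12) - 4 ≡ 0. → (12, 0)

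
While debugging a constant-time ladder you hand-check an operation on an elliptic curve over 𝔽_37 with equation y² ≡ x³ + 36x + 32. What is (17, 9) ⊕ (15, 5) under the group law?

(17, 9) + (15, 5). λ = (5 - 9)/(15 - 17) ≡ 33/35 mod 37. 35⁻¹ ≡ 18 (mod 37) since 35·18 = 630 ≡ 1, so λ ≡ 2.
  x = λ² - 17 - 15 = 4 - 32 ≡ 9; y = λ·(17 - 9) - 9 ≡ 7. → (9, 7)

(9, 7)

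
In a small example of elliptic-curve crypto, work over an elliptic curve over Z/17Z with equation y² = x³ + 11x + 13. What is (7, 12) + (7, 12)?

(16, 1)

tangent at (7, 12): λ = (3·7² + 11)/(2·12) ≡ 5/7. 7⁻¹ ≡ 5 (mod 17), so λ ≡ 5·5 ≡ 8.
  x = λ² - 7 - 7 = 64 - 14 ≡ 16; y = λ·(7 - 16) - 12 ≡ 1. → (16, 1)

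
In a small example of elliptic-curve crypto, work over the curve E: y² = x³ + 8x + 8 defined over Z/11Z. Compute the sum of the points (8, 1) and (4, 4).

(3, 9)

(8, 1) + (4, 4). λ = (4 - 1)/(4 - 8) ≡ 3/7 mod 11. 7⁻¹ ≡ 8 (mod 11), so λ ≡ 2.
  x = λ² - 8 - 4 = 4 - 12 ≡ 3; y = λ·(8 - 3) - 1 ≡ 9. → (3, 9)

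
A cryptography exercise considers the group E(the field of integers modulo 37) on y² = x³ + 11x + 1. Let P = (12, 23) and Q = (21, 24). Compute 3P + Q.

(0, 36)

First 3P:
Repeated addition: build up to 3P.
2P: tangent at (12, 23): λ = (3·12² + 11)/(2·23) ≡ 36/9. 9⁻¹ ≡ 33 (mod 37) since 9·33 = 297 ≡ 1, so λ ≡ 36·33 ≡ 4.
  x = λ² - 12 - 12 = 16 - 24 ≡ 29; y = λ·(12 - 29) - 23 ≡ 20. → (29, 20)
3P: (29, 20) + (12, 23). λ = (23 - 20)/(12 - 29) ≡ 3/20 mod 37. 20⁻¹ ≡ 13 (mod 37) since 20·13 = 260 ≡ 1, so λ ≡ 2.
  x = λ² - 29 - 12 = 4 - 41 ≡ 0; y = λ·(29 - 0) - 20 ≡ 1. → (0, 1)
3P = (0, 1).
Finally 3P + Q:
(0, 1) + (21, 24). λ = (24 - 1)/(21 - 0) ≡ 23/21 mod 37. 21⁻¹ ≡ 30 (mod 37), so λ ≡ 24.
  x = λ² - 0 - 21 = 576 - 21 ≡ 0; y = λ·(0 - 0) - 1 ≡ 36. → (0, 36)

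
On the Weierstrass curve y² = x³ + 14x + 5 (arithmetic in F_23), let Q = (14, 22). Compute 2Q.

tangent at (14, 22): λ = (3·14² + 14)/(2·22) ≡ 4/21. 21⁻¹ ≡ 11 (mod 23), so λ ≡ 4·11 ≡ 21.
  x = λ² - 14 - 14 = 441 - 28 ≡ 22; y = λ·(14 - 22) - 22 ≡ 17. → (22, 17)

(22, 17)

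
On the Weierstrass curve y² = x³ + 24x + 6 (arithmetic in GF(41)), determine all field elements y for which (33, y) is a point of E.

9, 32

x³ + 24x + 6 = 36735 ≡ 40 (mod 41).
Square roots of 40 mod 41: 9 and 32 (since 9² = 81 ≡ 40).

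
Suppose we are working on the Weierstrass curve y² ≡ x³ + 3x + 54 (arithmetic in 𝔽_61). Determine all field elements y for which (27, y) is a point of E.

x³ + 3x + 54 = 19818 ≡ 54 (mod 61).
54 is a non-residue mod 61; no y exists.

none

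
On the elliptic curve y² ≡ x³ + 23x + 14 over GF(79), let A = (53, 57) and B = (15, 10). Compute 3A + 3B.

(15, 10)

First 3A:
Repeated addition: build up to 3A.
2A: tangent at (53, 57): λ = (3·53² + 23)/(2·57) ≡ 76/35. 35⁻¹ ≡ 70 (mod 79), so λ ≡ 76·70 ≡ 27.
  x = λ² - 53 - 53 = 729 - 106 ≡ 70; y = λ·(53 - 70) - 57 ≡ 37. → (70, 37)
3A: (70, 37) + (53, 57). λ = (57 - 37)/(53 - 70) ≡ 20/62 mod 79. 62⁻¹ ≡ 65 (mod 79) since 62·65 = 4030 ≡ 1, so λ ≡ 36.
  x = λ² - 70 - 53 = 1296 - 123 ≡ 67; y = λ·(70 - 67) - 37 ≡ 71. → (67, 71)
3A = (67, 71).
Next 3B:
Repeated addition: build up to 3B.
2B: tangent at (15, 10): λ = (3·15² + 23)/(2·10) ≡ 66/20. 20⁻¹ ≡ 4 (mod 79), so λ ≡ 66·4 ≡ 27.
  x = λ² - 15 - 15 = 729 - 30 ≡ 67; y = λ·(15 - 67) - 10 ≡ 8. → (67, 8)
3B: (67, 8) + (15, 10). λ = (10 - 8)/(15 - 67) ≡ 2/27 mod 79. 27⁻¹ ≡ 41 (mod 79), so λ ≡ 3.
  x = λ² - 67 - 15 = 9 - 82 ≡ 6; y = λ·(67 - 6) - 8 ≡ 17. → (6, 17)
3B = (6, 17).
Finally 3A + 3B:
(67, 71) + (6, 17). λ = (17 - 71)/(6 - 67) ≡ 25/18 mod 79. 18⁻¹ ≡ 22 (mod 79), so λ ≡ 76.
  x = λ² - 67 - 6 = 5776 - 73 ≡ 15; y = λ·(67 - 15) - 71 ≡ 10. → (15, 10)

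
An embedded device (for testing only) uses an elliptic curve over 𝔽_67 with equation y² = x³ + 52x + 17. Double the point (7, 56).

tangent at (7, 56): λ = (3·7² + 52)/(2·56) ≡ 65/45. 45⁻¹ ≡ 3 (mod 67), so λ ≡ 65·3 ≡ 61.
  x = λ² - 7 - 7 = 3721 - 14 ≡ 22; y = λ·(7 - 22) - 56 ≡ 34. → (22, 34)

(22, 34)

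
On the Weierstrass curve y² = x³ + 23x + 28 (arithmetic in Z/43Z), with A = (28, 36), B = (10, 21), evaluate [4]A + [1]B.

(32, 32)

First 4A:
Repeated addition: build up to 4A.
2A: tangent at (28, 36): λ = (3·28² + 23)/(2·36) ≡ 10/29. 29⁻¹ ≡ 3 (mod 43) since 29·3 = 87 ≡ 1, so λ ≡ 10·3 ≡ 30.
  x = λ² - 28 - 28 = 900 - 56 ≡ 27; y = λ·(28 - 27) - 36 ≡ 37. → (27, 37)
3A: (27, 37) + (28, 36). λ = (36 - 37)/(28 - 27) ≡ 42/1 mod 43. 1⁻¹ ≡ 1 (mod 43) since 1·1 = 1 ≡ 1, so λ ≡ 42.
  x = λ² - 27 - 28 = 1764 - 55 ≡ 32; y = λ·(27 - 32) - 37 ≡ 11. → (32, 11)
4A: (32, 11) + (28, 36). λ = (36 - 11)/(28 - 32) ≡ 25/39 mod 43. 39⁻¹ ≡ 32 (mod 43), so λ ≡ 26.
  x = λ² - 32 - 28 = 676 - 60 ≡ 14; y = λ·(32 - 14) - 11 ≡ 27. → (14, 27)
4A = (14, 27).
Finally 4A + B:
(14, 27) + (10, 21). λ = (21 - 27)/(10 - 14) ≡ 37/39 mod 43. 39⁻¹ ≡ 32 (mod 43), so λ ≡ 23.
  x = λ² - 14 - 10 = 529 - 24 ≡ 32; y = λ·(14 - 32) - 27 ≡ 32. → (32, 32)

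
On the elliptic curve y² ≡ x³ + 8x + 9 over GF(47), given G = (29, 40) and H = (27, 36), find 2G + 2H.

(26, 36)

First 2G:
Repeated addition: build up to 2G.
2G: tangent at (29, 40): λ = (3·29² + 8)/(2·40) ≡ 40/33. 33⁻¹ ≡ 10 (mod 47) since 33·10 = 330 ≡ 1, so λ ≡ 40·10 ≡ 24.
  x = λ² - 29 - 29 = 576 - 58 ≡ 1; y = λ·(29 - 1) - 40 ≡ 21. → (1, 21)
2G = (1, 21).
Next 2H:
Repeated addition: build up to 2H.
2H: tangent at (27, 36): λ = (3·27² + 8)/(2·36) ≡ 33/25. 25⁻¹ ≡ 32 (mod 47) since 25·32 = 800 ≡ 1, so λ ≡ 33·32 ≡ 22.
  x = λ² - 27 - 27 = 484 - 54 ≡ 7; y = λ·(27 - 7) - 36 ≡ 28. → (7, 28)
2H = (7, 28).
Finally 2G + 2H:
(1, 21) + (7, 28). λ = (28 - 21)/(7 - 1) ≡ 7/6 mod 47. 6⁻¹ ≡ 8 (mod 47), so λ ≡ 9.
  x = λ² - 1 - 7 = 81 - 8 ≡ 26; y = λ·(1 - 26) - 21 ≡ 36. → (26, 36)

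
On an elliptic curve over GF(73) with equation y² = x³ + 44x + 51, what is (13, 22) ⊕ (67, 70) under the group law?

(13, 22) + (67, 70). λ = (70 - 22)/(67 - 13) ≡ 48/54 mod 73. 54⁻¹ ≡ 23 (mod 73) since 54·23 = 1242 ≡ 1, so λ ≡ 9.
  x = λ² - 13 - 67 = 81 - 80 ≡ 1; y = λ·(13 - 1) - 22 ≡ 13. → (1, 13)

(1, 13)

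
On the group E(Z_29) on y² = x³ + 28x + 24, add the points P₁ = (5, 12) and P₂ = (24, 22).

(1, 13)

(5, 12) + (24, 22). λ = (22 - 12)/(24 - 5) ≡ 10/19 mod 29. 19⁻¹ ≡ 26 (mod 29), so λ ≡ 28.
  x = λ² - 5 - 24 = 784 - 29 ≡ 1; y = λ·(5 - 1) - 12 ≡ 13. → (1, 13)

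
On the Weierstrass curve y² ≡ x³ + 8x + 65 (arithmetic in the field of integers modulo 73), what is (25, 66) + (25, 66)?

(64, 33)

tangent at (25, 66): λ = (3·25² + 8)/(2·66) ≡ 58/59. 59⁻¹ ≡ 26 (mod 73) since 59·26 = 1534 ≡ 1, so λ ≡ 58·26 ≡ 48.
  x = λ² - 25 - 25 = 2304 - 50 ≡ 64; y = λ·(25 - 64) - 66 ≡ 33. → (64, 33)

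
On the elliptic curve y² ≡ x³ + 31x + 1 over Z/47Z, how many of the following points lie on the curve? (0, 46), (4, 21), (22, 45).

2

(0, 46): 46² ≡ 1, rhs ≡ 1 → on.
(4, 21): 21² ≡ 18, rhs ≡ 1 → off.
(22, 45): 45² ≡ 4, rhs ≡ 4 → on.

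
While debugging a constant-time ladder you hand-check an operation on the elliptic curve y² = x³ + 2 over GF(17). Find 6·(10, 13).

(0, 11)

Write G = (10, 13).
Repeated addition: build up to 6G.
2G: tangent at (10, 13): λ = (3·10² + 0)/(2·13) ≡ 11/9. 9⁻¹ ≡ 2 (mod 17), so λ ≡ 11·2 ≡ 5.
  x = λ² - 10 - 10 = 25 - 20 ≡ 5; y = λ·(10 - 5) - 13 ≡ 12. → (5, 12)
3G: (5, 12) + (10, 13). λ = (13 - 12)/(10 - 5) ≡ 1/5 mod 17. 5⁻¹ ≡ 7 (mod 17), so λ ≡ 7.
  x = λ² - 5 - 10 = 49 - 15 ≡ 0; y = λ·(5 - 0) - 12 ≡ 6. → (0, 6)
4G: (0, 6) + (10, 13). λ = (13 - 6)/(10 - 0) ≡ 7/10 mod 17. 10⁻¹ ≡ 12 (mod 17) since 10·12 = 120 ≡ 1, so λ ≡ 16.
  x = λ² - 0 - 10 = 256 - 10 ≡ 8; y = λ·(0 - 8) - 6 ≡ 2. → (8, 2)
5G: (8, 2) + (10, 13). λ = (13 - 2)/(10 - 8) ≡ 11/2 mod 17. 2⁻¹ ≡ 9 (mod 17) since 2·9 = 18 ≡ 1, so λ ≡ 14.
  x = λ² - 8 - 10 = 196 - 18 ≡ 8; y = λ·(8 - 8) - 2 ≡ 15. → (8, 15)
6G: (8, 15) + (10, 13). λ = (13 - 15)/(10 - 8) ≡ 15/2 mod 17. 2⁻¹ ≡ 9 (mod 17) since 2·9 = 18 ≡ 1, so λ ≡ 16.
  x = λ² - 8 - 10 = 256 - 18 ≡ 0; y = λ·(8 - 0) - 15 ≡ 11. → (0, 11)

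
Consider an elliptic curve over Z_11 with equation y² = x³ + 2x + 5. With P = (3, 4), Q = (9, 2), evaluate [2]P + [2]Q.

O

First 2P:
Repeated addition: build up to 2P.
2P: tangent at (3, 4): λ = (3·3² + 2)/(2·4) ≡ 7/8. 8⁻¹ ≡ 7 (mod 11), so λ ≡ 7·7 ≡ 5.
  x = λ² - 3 - 3 = 25 - 6 ≡ 8; y = λ·(3 - 8) - 4 ≡ 4. → (8, 4)
2P = (8, 4).
Next 2Q:
Repeated addition: build up to 2Q.
2Q: tangent at (9, 2): λ = (3·9² + 2)/(2·2) ≡ 3/4. 4⁻¹ ≡ 3 (mod 11), so λ ≡ 3·3 ≡ 9.
  x = λ² - 9 - 9 = 81 - 18 ≡ 8; y = λ·(9 - 8) - 2 ≡ 7. → (8, 7)
2Q = (8, 7).
Finally 2P + 2Q:
(8, 4) + (8, 7): same x and y₁ ≡ -y₂, so the sum is O.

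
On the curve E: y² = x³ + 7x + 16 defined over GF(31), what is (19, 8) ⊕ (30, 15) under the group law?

(7, 25)

(19, 8) + (30, 15). λ = (15 - 8)/(30 - 19) ≡ 7/11 mod 31. 11⁻¹ ≡ 17 (mod 31), so λ ≡ 26.
  x = λ² - 19 - 30 = 676 - 49 ≡ 7; y = λ·(19 - 7) - 8 ≡ 25. → (7, 25)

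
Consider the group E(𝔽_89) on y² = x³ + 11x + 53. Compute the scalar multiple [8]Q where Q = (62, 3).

(19, 1)

Double-and-add on 8 = (1000)₂. Start with Q = (62, 3) for the leading 1-bit.
double: tangent at (62, 3): λ = (3·62² + 11)/(2·3) ≡ 62/6. 6⁻¹ ≡ 15 (mod 89) since 6·15 = 90 ≡ 1, so λ ≡ 62·15 ≡ 40.
  x = λ² - 62 - 62 = 1600 - 124 ≡ 52; y = λ·(62 - 52) - 3 ≡ 41. → (52, 41)
double: tangent at (52, 41): λ = (3·52² + 11)/(2·41) ≡ 24/82. 82⁻¹ ≡ 38 (mod 89), so λ ≡ 24·38 ≡ 22.
  x = λ² - 52 - 52 = 484 - 104 ≡ 24; y = λ·(52 - 24) - 41 ≡ 41. → (24, 41)
double: tangent at (24, 41): λ = (3·24² + 11)/(2·41) ≡ 48/82. 82⁻¹ ≡ 38 (mod 89) since 82·38 = 3116 ≡ 1, so λ ≡ 48·38 ≡ 44.
  x = λ² - 24 - 24 = 1936 - 48 ≡ 19; y = λ·(24 - 19) - 41 ≡ 1. → (19, 1)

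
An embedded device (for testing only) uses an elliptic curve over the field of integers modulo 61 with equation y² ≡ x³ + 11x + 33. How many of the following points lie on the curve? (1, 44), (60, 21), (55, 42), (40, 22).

3

(1, 44): 44² ≡ 45, rhs ≡ 45 → on.
(60, 21): 21² ≡ 14, rhs ≡ 21 → off.
(55, 42): 42² ≡ 56, rhs ≡ 56 → on.
(40, 22): 22² ≡ 57, rhs ≡ 57 → on.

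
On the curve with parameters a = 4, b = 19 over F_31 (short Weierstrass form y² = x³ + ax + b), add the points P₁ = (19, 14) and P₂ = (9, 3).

(7, 24)

(19, 14) + (9, 3). λ = (3 - 14)/(9 - 19) ≡ 20/21 mod 31. 21⁻¹ ≡ 3 (mod 31), so λ ≡ 29.
  x = λ² - 19 - 9 = 841 - 28 ≡ 7; y = λ·(19 - 7) - 14 ≡ 24. → (7, 24)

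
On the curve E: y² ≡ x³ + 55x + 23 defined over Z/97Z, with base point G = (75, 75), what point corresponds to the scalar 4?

(65, 67)

Repeated addition: build up to 4G.
2G: tangent at (75, 75): λ = (3·75² + 55)/(2·75) ≡ 52/53. 53⁻¹ ≡ 11 (mod 97), so λ ≡ 52·11 ≡ 87.
  x = λ² - 75 - 75 = 7569 - 150 ≡ 47; y = λ·(75 - 47) - 75 ≡ 33. → (47, 33)
3G: (47, 33) + (75, 75). λ = (75 - 33)/(75 - 47) ≡ 42/28 mod 97. 28⁻¹ ≡ 52 (mod 97) since 28·52 = 1456 ≡ 1, so λ ≡ 50.
  x = λ² - 47 - 75 = 2500 - 122 ≡ 50; y = λ·(47 - 50) - 33 ≡ 11. → (50, 11)
4G: (50, 11) + (75, 75). λ = (75 - 11)/(75 - 50) ≡ 64/25 mod 97. 25⁻¹ ≡ 66 (mod 97), so λ ≡ 53.
  x = λ² - 50 - 75 = 2809 - 125 ≡ 65; y = λ·(50 - 65) - 11 ≡ 67. → (65, 67)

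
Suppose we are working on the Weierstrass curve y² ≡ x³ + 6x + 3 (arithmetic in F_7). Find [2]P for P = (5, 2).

(5, 5)

tangent at (5, 2): λ = (3·5² + 6)/(2·2) ≡ 4/4. 4⁻¹ ≡ 2 (mod 7), so λ ≡ 4·2 ≡ 1.
  x = λ² - 5 - 5 = 1 - 10 ≡ 5; y = λ·(5 - 5) - 2 ≡ 5. → (5, 5)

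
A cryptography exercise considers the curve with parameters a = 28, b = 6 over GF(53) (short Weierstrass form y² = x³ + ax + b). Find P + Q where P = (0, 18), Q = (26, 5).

(14, 42)

(0, 18) + (26, 5). λ = (5 - 18)/(26 - 0) ≡ 40/26 mod 53. 26⁻¹ ≡ 51 (mod 53), so λ ≡ 26.
  x = λ² - 0 - 26 = 676 - 26 ≡ 14; y = λ·(0 - 14) - 18 ≡ 42. → (14, 42)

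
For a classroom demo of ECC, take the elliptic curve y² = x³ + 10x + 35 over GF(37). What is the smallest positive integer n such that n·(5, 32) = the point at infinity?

10

2P: tangent at (5, 32): λ = (3·5² + 10)/(2·32) ≡ 11/27. 27⁻¹ ≡ 11 (mod 37), so λ ≡ 11·11 ≡ 10.
  x = λ² - 5 - 5 = 100 - 10 ≡ 16; y = λ·(5 - 16) - 32 ≡ 6. → (16, 6)
3P: (16, 6) + (5, 32). λ = (32 - 6)/(5 - 16) ≡ 26/26 mod 37. 26⁻¹ ≡ 10 (mod 37) since 26·10 = 260 ≡ 1, so λ ≡ 1.
  x = λ² - 16 - 5 = 1 - 21 ≡ 17; y = λ·(16 - 17) - 6 ≡ 30. → (17, 30)
4P: (17, 30) + (5, 32). λ = (32 - 30)/(5 - 17) ≡ 2/25 mod 37. 25⁻¹ ≡ 3 (mod 37), so λ ≡ 6.
  x = λ² - 17 - 5 = 36 - 22 ≡ 14; y = λ·(17 - 14) - 30 ≡ 25. → (14, 25)
5P: (14, 25) + (5, 32). λ = (32 - 25)/(5 - 14) ≡ 7/28 mod 37. 28⁻¹ ≡ 4 (mod 37) since 28·4 = 112 ≡ 1, so λ ≡ 28.
  x = λ² - 14 - 5 = 784 - 19 ≡ 25; y = λ·(14 - 25) - 25 ≡ 0. → (25, 0)
6P: (25, 0) + (5, 32). λ = (32 - 0)/(5 - 25) ≡ 32/17 mod 37. 17⁻¹ ≡ 24 (mod 37) since 17·24 = 408 ≡ 1, so λ ≡ 28.
  x = λ² - 25 - 5 = 784 - 30 ≡ 14; y = λ·(25 - 14) - 0 ≡ 12. → (14, 12)
7P: (14, 12) + (5, 32). λ = (32 - 12)/(5 - 14) ≡ 20/28 mod 37. 28⁻¹ ≡ 4 (mod 37), so λ ≡ 6.
  x = λ² - 14 - 5 = 36 - 19 ≡ 17; y = λ·(14 - 17) - 12 ≡ 7. → (17, 7)
8P: (17, 7) + (5, 32). λ = (32 - 7)/(5 - 17) ≡ 25/25 mod 37. 25⁻¹ ≡ 3 (mod 37) since 25·3 = 75 ≡ 1, so λ ≡ 1.
  x = λ² - 17 - 5 = 1 - 22 ≡ 16; y = λ·(17 - 16) - 7 ≡ 31. → (16, 31)
9P: (16, 31) + (5, 32). λ = (32 - 31)/(5 - 16) ≡ 1/26 mod 37. 26⁻¹ ≡ 10 (mod 37), so λ ≡ 10.
  x = λ² - 16 - 5 = 100 - 21 ≡ 5; y = λ·(16 - 5) - 31 ≡ 5. → (5, 5)
10P: (5, 5) + (5, 32): same x and y₁ ≡ -y₂, so the sum is the point at infinity.
10P = the point at infinity, so the order is 10.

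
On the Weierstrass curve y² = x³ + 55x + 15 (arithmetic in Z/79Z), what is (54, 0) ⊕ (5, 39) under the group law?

(54, 0) + (5, 39). λ = (39 - 0)/(5 - 54) ≡ 39/30 mod 79. 30⁻¹ ≡ 29 (mod 79), so λ ≡ 25.
  x = λ² - 54 - 5 = 625 - 59 ≡ 13; y = λ·(54 - 13) - 0 ≡ 77. → (13, 77)

(13, 77)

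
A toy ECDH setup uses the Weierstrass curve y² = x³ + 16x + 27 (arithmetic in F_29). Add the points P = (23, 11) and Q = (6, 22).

(23, 11) + (6, 22). λ = (22 - 11)/(6 - 23) ≡ 11/12 mod 29. 12⁻¹ ≡ 17 (mod 29) since 12·17 = 204 ≡ 1, so λ ≡ 13.
  x = λ² - 23 - 6 = 169 - 29 ≡ 24; y = λ·(23 - 24) - 11 ≡ 5. → (24, 5)

(24, 5)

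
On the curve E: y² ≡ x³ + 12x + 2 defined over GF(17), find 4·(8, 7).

Write G = (8, 7).
Repeated addition: build up to 4G.
2G: tangent at (8, 7): λ = (3·8² + 12)/(2·7) ≡ 0/14. 14⁻¹ ≡ 11 (mod 17), so λ ≡ 0·11 ≡ 0.
  x = λ² - 8 - 8 = 0 - 16 ≡ 1; y = λ·(8 - 1) - 7 ≡ 10. → (1, 10)
3G: (1, 10) + (8, 7). λ = (7 - 10)/(8 - 1) ≡ 14/7 mod 17. 7⁻¹ ≡ 5 (mod 17) since 7·5 = 35 ≡ 1, so λ ≡ 2.
  x = λ² - 1 - 8 = 4 - 9 ≡ 12; y = λ·(1 - 12) - 10 ≡ 2. → (12, 2)
4G: (12, 2) + (8, 7). λ = (7 - 2)/(8 - 12) ≡ 5/13 mod 17. 13⁻¹ ≡ 4 (mod 17) since 13·4 = 52 ≡ 1, so λ ≡ 3.
  x = λ² - 12 - 8 = 9 - 20 ≡ 6; y = λ·(12 - 6) - 2 ≡ 16. → (6, 16)

(6, 16)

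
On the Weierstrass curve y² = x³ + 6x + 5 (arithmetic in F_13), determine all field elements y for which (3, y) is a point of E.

none

x³ + 6x + 5 = 50 ≡ 11 (mod 13).
11 is a non-residue mod 13; no y exists.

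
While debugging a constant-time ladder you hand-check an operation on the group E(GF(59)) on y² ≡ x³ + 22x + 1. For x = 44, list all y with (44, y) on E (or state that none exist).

none

x³ + 22x + 1 = 86153 ≡ 13 (mod 59).
13 is a non-residue mod 59; no y exists.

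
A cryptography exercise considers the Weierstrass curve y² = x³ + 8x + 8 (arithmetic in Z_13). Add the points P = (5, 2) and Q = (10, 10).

(12, 5)

(5, 2) + (10, 10). λ = (10 - 2)/(10 - 5) ≡ 8/5 mod 13. 5⁻¹ ≡ 8 (mod 13), so λ ≡ 12.
  x = λ² - 5 - 10 = 144 - 15 ≡ 12; y = λ·(5 - 12) - 2 ≡ 5. → (12, 5)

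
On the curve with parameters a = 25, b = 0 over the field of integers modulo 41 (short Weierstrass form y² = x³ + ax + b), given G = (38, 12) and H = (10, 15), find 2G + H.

First 2G:
Repeated addition: build up to 2G.
2G: tangent at (38, 12): λ = (3·38² + 25)/(2·12) ≡ 11/24. 24⁻¹ ≡ 12 (mod 41), so λ ≡ 11·12 ≡ 9.
  x = λ² - 38 - 38 = 81 - 76 ≡ 5; y = λ·(38 - 5) - 12 ≡ 39. → (5, 39)
2G = (5, 39).
Finally 2G + H:
(5, 39) + (10, 15). λ = (15 - 39)/(10 - 5) ≡ 17/5 mod 41. 5⁻¹ ≡ 33 (mod 41) since 5·33 = 165 ≡ 1, so λ ≡ 28.
  x = λ² - 5 - 10 = 784 - 15 ≡ 31; y = λ·(5 - 31) - 39 ≡ 12. → (31, 12)

(31, 12)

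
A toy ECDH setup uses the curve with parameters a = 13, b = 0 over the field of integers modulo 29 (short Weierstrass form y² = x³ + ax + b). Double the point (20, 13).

tangent at (20, 13): λ = (3·20² + 13)/(2·13) ≡ 24/26. 26⁻¹ ≡ 19 (mod 29), so λ ≡ 24·19 ≡ 21.
  x = λ² - 20 - 20 = 441 - 40 ≡ 24; y = λ·(20 - 24) - 13 ≡ 19. → (24, 19)

(24, 19)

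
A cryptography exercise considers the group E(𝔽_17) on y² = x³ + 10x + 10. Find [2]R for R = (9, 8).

(3, 4)

tangent at (9, 8): λ = (3·9² + 10)/(2·8) ≡ 15/16. 16⁻¹ ≡ 16 (mod 17), so λ ≡ 15·16 ≡ 2.
  x = λ² - 9 - 9 = 4 - 18 ≡ 3; y = λ·(9 - 3) - 8 ≡ 4. → (3, 4)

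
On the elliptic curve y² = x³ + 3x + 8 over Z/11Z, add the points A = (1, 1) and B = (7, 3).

(8, 4)

(1, 1) + (7, 3). λ = (3 - 1)/(7 - 1) ≡ 2/6 mod 11. 6⁻¹ ≡ 2 (mod 11), so λ ≡ 4.
  x = λ² - 1 - 7 = 16 - 8 ≡ 8; y = λ·(1 - 8) - 1 ≡ 4. → (8, 4)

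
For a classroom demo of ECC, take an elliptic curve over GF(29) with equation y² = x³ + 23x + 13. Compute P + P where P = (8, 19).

tangent at (8, 19): λ = (3·8² + 23)/(2·19) ≡ 12/9. 9⁻¹ ≡ 13 (mod 29) since 9·13 = 117 ≡ 1, so λ ≡ 12·13 ≡ 11.
  x = λ² - 8 - 8 = 121 - 16 ≡ 18; y = λ·(8 - 18) - 19 ≡ 16. → (18, 16)

(18, 16)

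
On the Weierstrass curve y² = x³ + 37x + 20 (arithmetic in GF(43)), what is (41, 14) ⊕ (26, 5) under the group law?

(41, 14) + (26, 5). λ = (5 - 14)/(26 - 41) ≡ 34/28 mod 43. 28⁻¹ ≡ 20 (mod 43), so λ ≡ 35.
  x = λ² - 41 - 26 = 1225 - 67 ≡ 40; y = λ·(41 - 40) - 14 ≡ 21. → (40, 21)

(40, 21)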